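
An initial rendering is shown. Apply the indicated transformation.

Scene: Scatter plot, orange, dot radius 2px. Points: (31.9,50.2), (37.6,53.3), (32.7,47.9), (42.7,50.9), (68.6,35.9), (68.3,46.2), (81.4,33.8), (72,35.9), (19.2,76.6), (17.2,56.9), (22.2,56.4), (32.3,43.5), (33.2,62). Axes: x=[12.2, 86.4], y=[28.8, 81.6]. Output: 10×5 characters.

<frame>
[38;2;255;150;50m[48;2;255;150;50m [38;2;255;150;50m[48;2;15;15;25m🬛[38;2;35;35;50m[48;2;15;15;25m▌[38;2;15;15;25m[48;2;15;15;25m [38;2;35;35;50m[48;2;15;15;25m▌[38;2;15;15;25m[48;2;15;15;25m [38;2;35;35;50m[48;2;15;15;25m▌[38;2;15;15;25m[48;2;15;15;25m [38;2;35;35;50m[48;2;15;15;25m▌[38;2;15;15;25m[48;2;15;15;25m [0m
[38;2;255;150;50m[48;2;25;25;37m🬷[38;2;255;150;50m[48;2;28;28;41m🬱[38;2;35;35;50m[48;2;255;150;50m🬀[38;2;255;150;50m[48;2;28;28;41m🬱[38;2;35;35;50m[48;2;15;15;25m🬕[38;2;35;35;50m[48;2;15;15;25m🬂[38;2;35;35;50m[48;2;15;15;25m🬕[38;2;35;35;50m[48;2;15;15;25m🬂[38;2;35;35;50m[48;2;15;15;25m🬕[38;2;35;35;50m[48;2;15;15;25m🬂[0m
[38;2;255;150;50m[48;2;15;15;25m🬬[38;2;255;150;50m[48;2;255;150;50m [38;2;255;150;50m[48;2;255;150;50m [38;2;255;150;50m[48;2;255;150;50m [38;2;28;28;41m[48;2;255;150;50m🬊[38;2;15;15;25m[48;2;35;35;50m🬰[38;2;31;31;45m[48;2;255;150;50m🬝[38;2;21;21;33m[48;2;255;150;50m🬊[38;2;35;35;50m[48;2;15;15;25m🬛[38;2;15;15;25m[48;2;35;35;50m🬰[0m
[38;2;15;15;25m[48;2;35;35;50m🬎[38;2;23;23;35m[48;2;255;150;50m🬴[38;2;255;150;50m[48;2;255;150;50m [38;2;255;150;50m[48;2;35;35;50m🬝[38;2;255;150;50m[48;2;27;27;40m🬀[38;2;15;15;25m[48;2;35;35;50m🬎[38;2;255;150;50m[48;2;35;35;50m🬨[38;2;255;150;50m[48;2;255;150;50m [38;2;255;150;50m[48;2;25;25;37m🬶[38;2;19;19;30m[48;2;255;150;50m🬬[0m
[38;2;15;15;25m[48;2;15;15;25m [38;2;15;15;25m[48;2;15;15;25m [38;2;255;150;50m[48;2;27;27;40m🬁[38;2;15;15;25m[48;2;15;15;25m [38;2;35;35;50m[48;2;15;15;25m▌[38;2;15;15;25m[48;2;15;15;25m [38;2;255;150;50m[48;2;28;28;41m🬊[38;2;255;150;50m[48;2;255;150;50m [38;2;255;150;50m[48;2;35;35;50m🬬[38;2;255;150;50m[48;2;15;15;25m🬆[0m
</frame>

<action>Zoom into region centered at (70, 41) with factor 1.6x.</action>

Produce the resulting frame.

<frame>
[38;2;15;15;25m[48;2;15;15;25m [38;2;15;15;25m[48;2;15;15;25m [38;2;35;35;50m[48;2;15;15;25m▌[38;2;15;15;25m[48;2;15;15;25m [38;2;23;23;35m[48;2;255;150;50m🬬[38;2;15;15;25m[48;2;15;15;25m [38;2;35;35;50m[48;2;15;15;25m▌[38;2;15;15;25m[48;2;15;15;25m [38;2;35;35;50m[48;2;15;15;25m▌[38;2;15;15;25m[48;2;15;15;25m [0m
[38;2;35;35;50m[48;2;15;15;25m🬂[38;2;35;35;50m[48;2;15;15;25m🬂[38;2;35;35;50m[48;2;15;15;25m🬕[38;2;255;150;50m[48;2;25;25;37m🬫[38;2;255;150;50m[48;2;255;150;50m [38;2;255;150;50m[48;2;23;23;35m🬃[38;2;35;35;50m[48;2;15;15;25m🬕[38;2;35;35;50m[48;2;15;15;25m🬂[38;2;35;35;50m[48;2;15;15;25m🬕[38;2;35;35;50m[48;2;15;15;25m🬂[0m
[38;2;15;15;25m[48;2;35;35;50m🬰[38;2;15;15;25m[48;2;35;35;50m🬰[38;2;35;35;50m[48;2;15;15;25m🬛[38;2;23;23;35m[48;2;255;150;50m🬝[38;2;255;150;50m[48;2;25;25;37m🬲[38;2;21;21;33m[48;2;255;150;50m🬊[38;2;35;35;50m[48;2;15;15;25m🬛[38;2;23;23;35m[48;2;255;150;50m🬬[38;2;35;35;50m[48;2;15;15;25m🬛[38;2;15;15;25m[48;2;35;35;50m🬰[0m
[38;2;15;15;25m[48;2;35;35;50m🬎[38;2;15;15;25m[48;2;35;35;50m🬎[38;2;35;35;50m[48;2;15;15;25m🬲[38;2;255;150;50m[48;2;28;28;41m🬊[38;2;255;150;50m[48;2;35;35;50m🬝[38;2;255;150;50m[48;2;35;35;50m🬝[38;2;255;150;50m[48;2;35;35;50m🬬[38;2;255;150;50m[48;2;255;150;50m [38;2;27;27;40m[48;2;255;150;50m🬸[38;2;15;15;25m[48;2;35;35;50m🬎[0m
[38;2;15;15;25m[48;2;15;15;25m [38;2;15;15;25m[48;2;15;15;25m [38;2;35;35;50m[48;2;15;15;25m▌[38;2;15;15;25m[48;2;15;15;25m [38;2;35;35;50m[48;2;15;15;25m▌[38;2;15;15;25m[48;2;15;15;25m [38;2;35;35;50m[48;2;15;15;25m▌[38;2;255;150;50m[48;2;15;15;25m🬀[38;2;35;35;50m[48;2;15;15;25m▌[38;2;15;15;25m[48;2;15;15;25m [0m
</frame>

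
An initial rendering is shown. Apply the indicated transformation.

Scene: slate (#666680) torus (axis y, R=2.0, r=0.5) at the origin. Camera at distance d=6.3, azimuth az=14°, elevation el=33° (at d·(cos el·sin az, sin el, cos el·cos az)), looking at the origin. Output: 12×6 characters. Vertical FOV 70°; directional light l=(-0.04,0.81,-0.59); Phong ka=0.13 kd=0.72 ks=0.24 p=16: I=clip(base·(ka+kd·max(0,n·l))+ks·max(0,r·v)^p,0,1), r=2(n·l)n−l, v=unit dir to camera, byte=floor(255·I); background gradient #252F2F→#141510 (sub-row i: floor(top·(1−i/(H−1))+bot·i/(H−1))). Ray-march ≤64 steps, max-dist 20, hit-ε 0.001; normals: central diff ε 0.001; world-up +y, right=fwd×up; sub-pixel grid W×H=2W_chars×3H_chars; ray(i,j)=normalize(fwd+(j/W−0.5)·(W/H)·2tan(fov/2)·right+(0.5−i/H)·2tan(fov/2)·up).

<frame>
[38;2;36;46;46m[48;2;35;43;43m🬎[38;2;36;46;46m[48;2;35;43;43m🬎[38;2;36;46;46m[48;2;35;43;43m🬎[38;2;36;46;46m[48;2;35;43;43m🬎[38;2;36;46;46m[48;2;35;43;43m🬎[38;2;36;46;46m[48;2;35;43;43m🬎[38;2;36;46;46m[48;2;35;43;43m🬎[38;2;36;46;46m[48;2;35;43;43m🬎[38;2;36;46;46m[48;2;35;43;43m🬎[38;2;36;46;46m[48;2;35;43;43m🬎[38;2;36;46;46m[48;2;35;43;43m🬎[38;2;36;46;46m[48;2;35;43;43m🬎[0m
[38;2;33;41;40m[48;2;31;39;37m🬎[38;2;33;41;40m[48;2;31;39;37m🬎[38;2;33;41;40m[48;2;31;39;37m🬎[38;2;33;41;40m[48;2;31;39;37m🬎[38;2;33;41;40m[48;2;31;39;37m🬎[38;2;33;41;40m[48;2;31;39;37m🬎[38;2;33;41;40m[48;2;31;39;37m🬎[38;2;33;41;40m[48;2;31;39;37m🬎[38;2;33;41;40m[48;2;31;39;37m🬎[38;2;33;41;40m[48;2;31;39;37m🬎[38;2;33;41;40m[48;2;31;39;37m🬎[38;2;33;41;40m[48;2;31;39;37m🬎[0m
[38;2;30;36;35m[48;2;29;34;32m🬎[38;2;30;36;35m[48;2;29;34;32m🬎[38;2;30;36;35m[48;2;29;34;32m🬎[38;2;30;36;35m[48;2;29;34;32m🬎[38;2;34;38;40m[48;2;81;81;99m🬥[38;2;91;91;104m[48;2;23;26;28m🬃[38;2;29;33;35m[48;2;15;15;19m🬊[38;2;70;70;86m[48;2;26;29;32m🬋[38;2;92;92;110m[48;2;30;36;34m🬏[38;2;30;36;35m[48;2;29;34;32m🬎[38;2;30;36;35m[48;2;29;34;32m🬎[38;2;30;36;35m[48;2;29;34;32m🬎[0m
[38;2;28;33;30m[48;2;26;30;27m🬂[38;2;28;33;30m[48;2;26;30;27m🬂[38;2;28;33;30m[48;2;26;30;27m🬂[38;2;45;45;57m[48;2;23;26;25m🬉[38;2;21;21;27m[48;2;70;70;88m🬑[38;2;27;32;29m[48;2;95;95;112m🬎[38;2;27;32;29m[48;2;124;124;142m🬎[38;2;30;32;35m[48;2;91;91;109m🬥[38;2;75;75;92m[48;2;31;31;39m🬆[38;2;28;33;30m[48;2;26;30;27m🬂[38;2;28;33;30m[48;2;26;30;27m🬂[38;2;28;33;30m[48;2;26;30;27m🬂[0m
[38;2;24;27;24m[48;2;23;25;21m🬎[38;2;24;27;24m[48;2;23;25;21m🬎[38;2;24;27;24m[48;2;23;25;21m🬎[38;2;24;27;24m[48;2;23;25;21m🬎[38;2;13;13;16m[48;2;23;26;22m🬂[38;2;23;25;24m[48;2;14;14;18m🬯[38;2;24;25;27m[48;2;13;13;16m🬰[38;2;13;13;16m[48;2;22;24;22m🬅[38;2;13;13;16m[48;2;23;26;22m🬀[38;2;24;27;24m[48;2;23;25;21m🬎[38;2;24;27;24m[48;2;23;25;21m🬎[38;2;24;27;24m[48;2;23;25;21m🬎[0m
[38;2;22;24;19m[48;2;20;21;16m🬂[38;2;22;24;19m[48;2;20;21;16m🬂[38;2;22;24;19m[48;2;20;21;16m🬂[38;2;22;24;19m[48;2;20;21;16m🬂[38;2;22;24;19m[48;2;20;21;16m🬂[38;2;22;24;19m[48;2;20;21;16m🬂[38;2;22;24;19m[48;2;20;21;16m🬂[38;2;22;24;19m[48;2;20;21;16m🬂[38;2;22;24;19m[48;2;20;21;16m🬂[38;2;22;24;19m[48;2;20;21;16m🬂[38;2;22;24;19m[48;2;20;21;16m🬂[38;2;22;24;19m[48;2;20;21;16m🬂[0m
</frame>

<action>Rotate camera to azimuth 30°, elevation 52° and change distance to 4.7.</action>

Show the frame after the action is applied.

<frame>
[38;2;36;46;46m[48;2;35;43;43m🬎[38;2;36;46;46m[48;2;35;43;43m🬎[38;2;36;46;46m[48;2;35;43;43m🬎[38;2;36;46;46m[48;2;35;43;43m🬎[38;2;36;46;46m[48;2;35;43;43m🬎[38;2;36;46;46m[48;2;35;43;43m🬎[38;2;36;46;46m[48;2;35;43;43m🬎[38;2;36;46;46m[48;2;35;43;43m🬎[38;2;36;46;46m[48;2;35;43;43m🬎[38;2;36;46;46m[48;2;35;43;43m🬎[38;2;36;46;46m[48;2;35;43;43m🬎[38;2;36;46;46m[48;2;35;43;43m🬎[0m
[38;2;33;41;40m[48;2;31;39;37m🬎[38;2;33;41;40m[48;2;31;39;37m🬎[38;2;33;41;40m[48;2;31;39;37m🬎[38;2;33;41;40m[48;2;31;39;37m🬎[38;2;33;40;39m[48;2;76;76;95m🬝[38;2;33;41;40m[48;2;85;85;100m🬎[38;2;33;41;40m[48;2;61;61;75m🬎[38;2;33;41;40m[48;2;95;95;114m🬎[38;2;33;41;40m[48;2;31;39;37m🬎[38;2;33;41;40m[48;2;31;39;37m🬎[38;2;33;41;40m[48;2;31;39;37m🬎[38;2;33;41;40m[48;2;31;39;37m🬎[0m
[38;2;30;36;35m[48;2;29;34;32m🬎[38;2;30;36;35m[48;2;29;34;32m🬎[38;2;30;36;35m[48;2;29;34;32m🬎[38;2;30;36;35m[48;2;93;93;111m🬆[38;2;98;98;116m[48;2;40;41;49m🬀[38;2;13;13;16m[48;2;28;32;33m🬅[38;2;13;13;16m[48;2;29;35;33m🬂[38;2;13;13;16m[48;2;31;34;36m🬌[38;2;106;106;123m[48;2;31;33;39m🬈[38;2;105;105;124m[48;2;30;36;34m🬏[38;2;30;36;35m[48;2;29;34;32m🬎[38;2;30;36;35m[48;2;29;34;32m🬎[0m
[38;2;28;33;30m[48;2;26;30;27m🬂[38;2;28;33;30m[48;2;26;30;27m🬂[38;2;45;45;56m[48;2;27;31;28m▐[38;2;78;78;97m[48;2;98;98;119m🬝[38;2;24;27;26m[48;2;74;74;93m🬬[38;2;28;33;30m[48;2;26;30;27m🬂[38;2;28;33;30m[48;2;26;30;27m🬂[38;2;28;33;30m[48;2;26;30;27m🬂[38;2;20;22;22m[48;2;57;57;72m🬄[38;2;125;125;144m[48;2;65;65;82m▌[38;2;28;33;30m[48;2;26;30;27m🬂[38;2;28;33;30m[48;2;26;30;27m🬂[0m
[38;2;24;27;24m[48;2;23;25;21m🬎[38;2;24;27;24m[48;2;23;25;21m🬎[38;2;23;23;29m[48;2;23;26;22m🬁[38;2;69;69;85m[48;2;30;30;38m🬊[38;2;85;85;106m[48;2;61;61;77m🬎[38;2;25;28;25m[48;2;89;89;110m🬂[38;2;25;28;25m[48;2;98;98;118m🬂[38;2;41;42;48m[48;2;88;88;107m🬂[38;2;134;134;153m[48;2;63;63;80m🬅[38;2;56;56;70m[48;2;25;26;26m🬆[38;2;24;27;24m[48;2;23;25;21m🬎[38;2;24;27;24m[48;2;23;25;21m🬎[0m
[38;2;22;24;19m[48;2;20;21;16m🬂[38;2;22;24;19m[48;2;20;21;16m🬂[38;2;22;24;19m[48;2;20;21;16m🬂[38;2;20;22;17m[48;2;13;13;16m🬺[38;2;35;35;44m[48;2;16;17;16m🬂[38;2;53;53;67m[48;2;21;22;22m🬂[38;2;57;57;72m[48;2;23;23;26m🬂[38;2;51;51;64m[48;2;20;20;21m🬂[38;2;39;39;49m[48;2;18;19;18m🬀[38;2;22;24;19m[48;2;20;21;16m🬂[38;2;22;24;19m[48;2;20;21;16m🬂[38;2;22;24;19m[48;2;20;21;16m🬂[0m
</frame>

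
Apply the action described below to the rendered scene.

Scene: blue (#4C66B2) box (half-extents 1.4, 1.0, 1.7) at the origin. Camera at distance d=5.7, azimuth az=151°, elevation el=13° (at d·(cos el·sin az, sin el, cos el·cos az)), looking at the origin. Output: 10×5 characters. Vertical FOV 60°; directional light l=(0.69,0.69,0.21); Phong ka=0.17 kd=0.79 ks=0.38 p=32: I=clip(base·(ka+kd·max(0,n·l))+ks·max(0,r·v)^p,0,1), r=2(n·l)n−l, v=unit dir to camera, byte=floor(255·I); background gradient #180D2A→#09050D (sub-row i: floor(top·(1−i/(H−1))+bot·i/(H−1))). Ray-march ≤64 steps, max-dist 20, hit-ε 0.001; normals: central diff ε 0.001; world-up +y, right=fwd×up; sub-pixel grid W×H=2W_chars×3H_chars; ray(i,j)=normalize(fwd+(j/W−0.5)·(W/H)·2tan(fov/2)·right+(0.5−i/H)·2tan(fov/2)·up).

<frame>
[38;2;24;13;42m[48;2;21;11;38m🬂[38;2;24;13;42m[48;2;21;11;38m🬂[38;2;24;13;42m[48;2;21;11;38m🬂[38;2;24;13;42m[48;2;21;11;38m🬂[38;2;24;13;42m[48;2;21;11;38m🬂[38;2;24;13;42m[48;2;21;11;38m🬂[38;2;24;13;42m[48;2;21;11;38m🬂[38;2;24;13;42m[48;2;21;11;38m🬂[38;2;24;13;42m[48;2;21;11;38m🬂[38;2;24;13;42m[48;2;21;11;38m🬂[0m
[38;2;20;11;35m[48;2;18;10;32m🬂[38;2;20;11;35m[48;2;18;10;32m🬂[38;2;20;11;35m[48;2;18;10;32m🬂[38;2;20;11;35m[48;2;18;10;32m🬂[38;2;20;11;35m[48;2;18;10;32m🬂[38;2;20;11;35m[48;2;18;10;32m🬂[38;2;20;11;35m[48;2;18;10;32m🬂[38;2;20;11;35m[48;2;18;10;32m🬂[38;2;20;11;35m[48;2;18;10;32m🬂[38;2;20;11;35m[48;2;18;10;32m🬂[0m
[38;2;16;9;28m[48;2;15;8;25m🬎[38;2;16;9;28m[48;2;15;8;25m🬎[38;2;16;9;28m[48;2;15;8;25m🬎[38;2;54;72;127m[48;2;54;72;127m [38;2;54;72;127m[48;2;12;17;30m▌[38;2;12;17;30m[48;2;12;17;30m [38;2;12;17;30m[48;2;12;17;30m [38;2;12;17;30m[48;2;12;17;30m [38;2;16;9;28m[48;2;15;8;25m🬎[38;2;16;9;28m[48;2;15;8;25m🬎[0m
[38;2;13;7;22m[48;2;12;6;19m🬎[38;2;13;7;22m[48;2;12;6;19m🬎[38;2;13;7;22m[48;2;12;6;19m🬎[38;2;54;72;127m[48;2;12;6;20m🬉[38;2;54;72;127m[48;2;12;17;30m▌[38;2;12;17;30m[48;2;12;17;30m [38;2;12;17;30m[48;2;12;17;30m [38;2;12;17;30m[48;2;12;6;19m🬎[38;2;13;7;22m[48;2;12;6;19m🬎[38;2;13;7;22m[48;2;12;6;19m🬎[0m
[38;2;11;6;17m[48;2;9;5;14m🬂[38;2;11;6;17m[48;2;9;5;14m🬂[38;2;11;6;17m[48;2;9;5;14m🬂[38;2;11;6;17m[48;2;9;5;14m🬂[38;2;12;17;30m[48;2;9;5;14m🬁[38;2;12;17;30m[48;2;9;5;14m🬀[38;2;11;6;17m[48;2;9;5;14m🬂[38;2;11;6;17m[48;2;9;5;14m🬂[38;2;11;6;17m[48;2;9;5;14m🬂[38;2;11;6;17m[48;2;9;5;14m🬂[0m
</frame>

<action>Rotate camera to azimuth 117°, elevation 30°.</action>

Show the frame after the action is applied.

<frame>
[38;2;24;13;42m[48;2;21;11;38m🬂[38;2;24;13;42m[48;2;21;11;38m🬂[38;2;24;13;42m[48;2;21;11;38m🬂[38;2;24;13;42m[48;2;21;11;38m🬂[38;2;24;13;42m[48;2;21;11;38m🬂[38;2;24;13;42m[48;2;21;11;38m🬂[38;2;24;13;42m[48;2;21;11;38m🬂[38;2;24;13;42m[48;2;21;11;38m🬂[38;2;24;13;42m[48;2;21;11;38m🬂[38;2;24;13;42m[48;2;21;11;38m🬂[0m
[38;2;20;11;35m[48;2;18;10;32m🬂[38;2;20;11;35m[48;2;18;10;32m🬂[38;2;20;11;35m[48;2;18;10;32m🬂[38;2;19;10;33m[48;2;54;72;127m🬝[38;2;19;10;34m[48;2;54;72;127m🬎[38;2;19;10;34m[48;2;54;72;127m🬎[38;2;19;10;34m[48;2;54;72;127m🬎[38;2;54;72;127m[48;2;19;10;33m🬏[38;2;20;11;35m[48;2;18;10;32m🬂[38;2;20;11;35m[48;2;18;10;32m🬂[0m
[38;2;16;9;28m[48;2;15;8;25m🬎[38;2;16;9;28m[48;2;15;8;25m🬎[38;2;59;79;140m[48;2;16;8;27m▐[38;2;54;72;127m[48;2;54;72;127m [38;2;54;72;127m[48;2;54;72;127m [38;2;54;72;127m[48;2;54;72;127m [38;2;54;72;127m[48;2;54;72;127m [38;2;54;72;127m[48;2;14;12;28m🬀[38;2;16;9;28m[48;2;15;8;25m🬎[38;2;16;9;28m[48;2;15;8;25m🬎[0m
[38;2;13;7;22m[48;2;12;6;19m🬎[38;2;13;7;22m[48;2;12;6;19m🬎[38;2;54;72;127m[48;2;12;6;20m🬁[38;2;54;72;127m[48;2;12;6;19m🬎[38;2;54;72;127m[48;2;54;72;127m [38;2;54;72;127m[48;2;54;72;127m [38;2;54;72;127m[48;2;12;17;30m🬝[38;2;12;17;30m[48;2;12;6;20m🬀[38;2;13;7;22m[48;2;12;6;19m🬎[38;2;13;7;22m[48;2;12;6;19m🬎[0m
[38;2;11;6;17m[48;2;9;5;14m🬂[38;2;11;6;17m[48;2;9;5;14m🬂[38;2;11;6;17m[48;2;9;5;14m🬂[38;2;11;6;17m[48;2;9;5;14m🬂[38;2;11;6;17m[48;2;9;5;14m🬂[38;2;54;72;127m[48;2;9;5;14m🬁[38;2;54;72;127m[48;2;9;5;14m🬀[38;2;11;6;17m[48;2;9;5;14m🬂[38;2;11;6;17m[48;2;9;5;14m🬂[38;2;11;6;17m[48;2;9;5;14m🬂[0m
</frame>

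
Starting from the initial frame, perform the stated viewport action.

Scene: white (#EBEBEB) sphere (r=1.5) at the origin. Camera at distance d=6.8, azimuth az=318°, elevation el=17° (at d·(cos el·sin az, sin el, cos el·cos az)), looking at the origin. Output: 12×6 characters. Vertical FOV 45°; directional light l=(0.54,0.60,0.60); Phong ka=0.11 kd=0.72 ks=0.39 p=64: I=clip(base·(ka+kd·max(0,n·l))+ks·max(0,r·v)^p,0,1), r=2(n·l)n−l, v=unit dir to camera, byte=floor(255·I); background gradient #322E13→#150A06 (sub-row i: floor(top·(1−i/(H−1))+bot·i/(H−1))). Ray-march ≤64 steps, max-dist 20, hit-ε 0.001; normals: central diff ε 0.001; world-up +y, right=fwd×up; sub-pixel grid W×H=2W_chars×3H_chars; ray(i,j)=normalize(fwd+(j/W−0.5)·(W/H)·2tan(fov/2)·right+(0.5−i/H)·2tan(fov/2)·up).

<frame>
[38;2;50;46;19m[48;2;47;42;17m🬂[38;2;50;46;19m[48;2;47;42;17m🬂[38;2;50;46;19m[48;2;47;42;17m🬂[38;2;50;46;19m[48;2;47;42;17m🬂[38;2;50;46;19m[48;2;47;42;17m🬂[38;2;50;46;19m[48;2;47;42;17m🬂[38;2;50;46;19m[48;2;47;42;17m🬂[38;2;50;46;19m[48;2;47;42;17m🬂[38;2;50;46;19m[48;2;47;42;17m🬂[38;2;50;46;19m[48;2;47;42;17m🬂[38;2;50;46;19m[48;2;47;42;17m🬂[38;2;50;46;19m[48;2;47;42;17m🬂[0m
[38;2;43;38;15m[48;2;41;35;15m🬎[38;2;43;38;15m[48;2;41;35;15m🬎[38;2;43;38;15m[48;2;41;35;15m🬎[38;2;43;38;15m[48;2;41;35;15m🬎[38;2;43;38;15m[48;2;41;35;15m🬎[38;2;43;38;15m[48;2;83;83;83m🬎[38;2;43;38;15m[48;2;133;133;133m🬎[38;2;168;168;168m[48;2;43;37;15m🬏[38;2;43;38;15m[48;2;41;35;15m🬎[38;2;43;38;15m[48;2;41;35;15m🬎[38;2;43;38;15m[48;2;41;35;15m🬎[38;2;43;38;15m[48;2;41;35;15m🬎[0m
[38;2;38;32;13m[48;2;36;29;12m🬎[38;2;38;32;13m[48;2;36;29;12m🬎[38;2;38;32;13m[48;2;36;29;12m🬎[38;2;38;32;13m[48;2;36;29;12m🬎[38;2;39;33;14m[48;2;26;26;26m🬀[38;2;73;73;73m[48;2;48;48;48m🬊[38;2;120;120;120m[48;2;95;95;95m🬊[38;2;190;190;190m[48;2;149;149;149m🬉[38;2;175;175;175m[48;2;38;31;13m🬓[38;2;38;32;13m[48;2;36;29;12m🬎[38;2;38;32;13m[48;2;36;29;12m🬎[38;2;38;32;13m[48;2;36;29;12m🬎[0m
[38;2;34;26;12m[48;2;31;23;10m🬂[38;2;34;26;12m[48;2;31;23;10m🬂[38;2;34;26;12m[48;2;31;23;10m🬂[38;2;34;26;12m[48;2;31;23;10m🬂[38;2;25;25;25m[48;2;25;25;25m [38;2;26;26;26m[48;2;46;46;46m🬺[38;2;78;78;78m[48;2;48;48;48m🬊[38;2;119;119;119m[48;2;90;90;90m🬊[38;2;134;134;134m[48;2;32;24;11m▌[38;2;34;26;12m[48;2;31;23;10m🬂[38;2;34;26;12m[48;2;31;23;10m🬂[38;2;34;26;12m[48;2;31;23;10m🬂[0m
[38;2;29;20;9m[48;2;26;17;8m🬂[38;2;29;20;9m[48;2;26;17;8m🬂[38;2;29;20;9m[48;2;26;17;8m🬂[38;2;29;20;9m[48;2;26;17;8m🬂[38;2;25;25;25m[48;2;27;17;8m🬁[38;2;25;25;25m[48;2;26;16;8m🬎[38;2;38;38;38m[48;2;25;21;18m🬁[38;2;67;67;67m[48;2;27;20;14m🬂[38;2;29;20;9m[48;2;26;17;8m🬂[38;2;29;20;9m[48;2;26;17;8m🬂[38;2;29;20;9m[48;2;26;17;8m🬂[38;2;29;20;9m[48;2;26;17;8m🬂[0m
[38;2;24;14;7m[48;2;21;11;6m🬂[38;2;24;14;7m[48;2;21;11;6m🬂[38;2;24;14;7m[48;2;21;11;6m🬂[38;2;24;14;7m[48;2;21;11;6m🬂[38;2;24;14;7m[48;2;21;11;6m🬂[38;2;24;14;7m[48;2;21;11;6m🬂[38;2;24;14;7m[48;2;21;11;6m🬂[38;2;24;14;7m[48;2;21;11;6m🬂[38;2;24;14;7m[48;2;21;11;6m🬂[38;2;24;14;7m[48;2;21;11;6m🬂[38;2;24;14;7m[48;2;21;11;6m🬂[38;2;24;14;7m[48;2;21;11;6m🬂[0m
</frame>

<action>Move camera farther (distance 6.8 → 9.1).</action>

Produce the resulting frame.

<frame>
[38;2;50;46;19m[48;2;47;42;17m🬂[38;2;50;46;19m[48;2;47;42;17m🬂[38;2;50;46;19m[48;2;47;42;17m🬂[38;2;50;46;19m[48;2;47;42;17m🬂[38;2;50;46;19m[48;2;47;42;17m🬂[38;2;50;46;19m[48;2;47;42;17m🬂[38;2;50;46;19m[48;2;47;42;17m🬂[38;2;50;46;19m[48;2;47;42;17m🬂[38;2;50;46;19m[48;2;47;42;17m🬂[38;2;50;46;19m[48;2;47;42;17m🬂[38;2;50;46;19m[48;2;47;42;17m🬂[38;2;50;46;19m[48;2;47;42;17m🬂[0m
[38;2;43;38;15m[48;2;41;35;15m🬎[38;2;43;38;15m[48;2;41;35;15m🬎[38;2;43;38;15m[48;2;41;35;15m🬎[38;2;43;38;15m[48;2;41;35;15m🬎[38;2;43;38;15m[48;2;41;35;15m🬎[38;2;43;38;15m[48;2;41;35;15m🬎[38;2;43;38;15m[48;2;41;35;15m🬎[38;2;43;38;15m[48;2;41;35;15m🬎[38;2;43;38;15m[48;2;41;35;15m🬎[38;2;43;38;15m[48;2;41;35;15m🬎[38;2;43;38;15m[48;2;41;35;15m🬎[38;2;43;38;15m[48;2;41;35;15m🬎[0m
[38;2;38;32;13m[48;2;36;29;12m🬎[38;2;38;32;13m[48;2;36;29;12m🬎[38;2;38;32;13m[48;2;36;29;12m🬎[38;2;38;32;13m[48;2;36;29;12m🬎[38;2;38;31;13m[48;2;25;25;25m🬕[38;2;81;81;81m[48;2;38;38;38m🬉[38;2;139;139;139m[48;2;105;105;105m🬊[38;2;39;33;14m[48;2;189;189;189m🬁[38;2;38;32;13m[48;2;36;29;12m🬎[38;2;38;32;13m[48;2;36;29;12m🬎[38;2;38;32;13m[48;2;36;29;12m🬎[38;2;38;32;13m[48;2;36;29;12m🬎[0m
[38;2;34;26;12m[48;2;31;23;10m🬂[38;2;34;26;12m[48;2;31;23;10m🬂[38;2;34;26;12m[48;2;31;23;10m🬂[38;2;34;26;12m[48;2;31;23;10m🬂[38;2;25;25;25m[48;2;32;24;11m▐[38;2;25;25;25m[48;2;36;36;36m🬺[38;2;81;81;81m[48;2;40;40;40m🬊[38;2;138;138;138m[48;2;93;93;93m🬊[38;2;34;26;12m[48;2;31;23;10m🬂[38;2;34;26;12m[48;2;31;23;10m🬂[38;2;34;26;12m[48;2;31;23;10m🬂[38;2;34;26;12m[48;2;31;23;10m🬂[0m
[38;2;29;20;9m[48;2;26;17;8m🬂[38;2;29;20;9m[48;2;26;17;8m🬂[38;2;29;20;9m[48;2;26;17;8m🬂[38;2;29;20;9m[48;2;26;17;8m🬂[38;2;29;20;9m[48;2;26;17;8m🬂[38;2;25;25;25m[48;2;26;17;8m🬂[38;2;25;25;25m[48;2;26;17;8m🬂[38;2;36;36;36m[48;2;27;17;8m🬀[38;2;29;20;9m[48;2;26;17;8m🬂[38;2;29;20;9m[48;2;26;17;8m🬂[38;2;29;20;9m[48;2;26;17;8m🬂[38;2;29;20;9m[48;2;26;17;8m🬂[0m
[38;2;24;14;7m[48;2;21;11;6m🬂[38;2;24;14;7m[48;2;21;11;6m🬂[38;2;24;14;7m[48;2;21;11;6m🬂[38;2;24;14;7m[48;2;21;11;6m🬂[38;2;24;14;7m[48;2;21;11;6m🬂[38;2;24;14;7m[48;2;21;11;6m🬂[38;2;24;14;7m[48;2;21;11;6m🬂[38;2;24;14;7m[48;2;21;11;6m🬂[38;2;24;14;7m[48;2;21;11;6m🬂[38;2;24;14;7m[48;2;21;11;6m🬂[38;2;24;14;7m[48;2;21;11;6m🬂[38;2;24;14;7m[48;2;21;11;6m🬂[0m
</frame>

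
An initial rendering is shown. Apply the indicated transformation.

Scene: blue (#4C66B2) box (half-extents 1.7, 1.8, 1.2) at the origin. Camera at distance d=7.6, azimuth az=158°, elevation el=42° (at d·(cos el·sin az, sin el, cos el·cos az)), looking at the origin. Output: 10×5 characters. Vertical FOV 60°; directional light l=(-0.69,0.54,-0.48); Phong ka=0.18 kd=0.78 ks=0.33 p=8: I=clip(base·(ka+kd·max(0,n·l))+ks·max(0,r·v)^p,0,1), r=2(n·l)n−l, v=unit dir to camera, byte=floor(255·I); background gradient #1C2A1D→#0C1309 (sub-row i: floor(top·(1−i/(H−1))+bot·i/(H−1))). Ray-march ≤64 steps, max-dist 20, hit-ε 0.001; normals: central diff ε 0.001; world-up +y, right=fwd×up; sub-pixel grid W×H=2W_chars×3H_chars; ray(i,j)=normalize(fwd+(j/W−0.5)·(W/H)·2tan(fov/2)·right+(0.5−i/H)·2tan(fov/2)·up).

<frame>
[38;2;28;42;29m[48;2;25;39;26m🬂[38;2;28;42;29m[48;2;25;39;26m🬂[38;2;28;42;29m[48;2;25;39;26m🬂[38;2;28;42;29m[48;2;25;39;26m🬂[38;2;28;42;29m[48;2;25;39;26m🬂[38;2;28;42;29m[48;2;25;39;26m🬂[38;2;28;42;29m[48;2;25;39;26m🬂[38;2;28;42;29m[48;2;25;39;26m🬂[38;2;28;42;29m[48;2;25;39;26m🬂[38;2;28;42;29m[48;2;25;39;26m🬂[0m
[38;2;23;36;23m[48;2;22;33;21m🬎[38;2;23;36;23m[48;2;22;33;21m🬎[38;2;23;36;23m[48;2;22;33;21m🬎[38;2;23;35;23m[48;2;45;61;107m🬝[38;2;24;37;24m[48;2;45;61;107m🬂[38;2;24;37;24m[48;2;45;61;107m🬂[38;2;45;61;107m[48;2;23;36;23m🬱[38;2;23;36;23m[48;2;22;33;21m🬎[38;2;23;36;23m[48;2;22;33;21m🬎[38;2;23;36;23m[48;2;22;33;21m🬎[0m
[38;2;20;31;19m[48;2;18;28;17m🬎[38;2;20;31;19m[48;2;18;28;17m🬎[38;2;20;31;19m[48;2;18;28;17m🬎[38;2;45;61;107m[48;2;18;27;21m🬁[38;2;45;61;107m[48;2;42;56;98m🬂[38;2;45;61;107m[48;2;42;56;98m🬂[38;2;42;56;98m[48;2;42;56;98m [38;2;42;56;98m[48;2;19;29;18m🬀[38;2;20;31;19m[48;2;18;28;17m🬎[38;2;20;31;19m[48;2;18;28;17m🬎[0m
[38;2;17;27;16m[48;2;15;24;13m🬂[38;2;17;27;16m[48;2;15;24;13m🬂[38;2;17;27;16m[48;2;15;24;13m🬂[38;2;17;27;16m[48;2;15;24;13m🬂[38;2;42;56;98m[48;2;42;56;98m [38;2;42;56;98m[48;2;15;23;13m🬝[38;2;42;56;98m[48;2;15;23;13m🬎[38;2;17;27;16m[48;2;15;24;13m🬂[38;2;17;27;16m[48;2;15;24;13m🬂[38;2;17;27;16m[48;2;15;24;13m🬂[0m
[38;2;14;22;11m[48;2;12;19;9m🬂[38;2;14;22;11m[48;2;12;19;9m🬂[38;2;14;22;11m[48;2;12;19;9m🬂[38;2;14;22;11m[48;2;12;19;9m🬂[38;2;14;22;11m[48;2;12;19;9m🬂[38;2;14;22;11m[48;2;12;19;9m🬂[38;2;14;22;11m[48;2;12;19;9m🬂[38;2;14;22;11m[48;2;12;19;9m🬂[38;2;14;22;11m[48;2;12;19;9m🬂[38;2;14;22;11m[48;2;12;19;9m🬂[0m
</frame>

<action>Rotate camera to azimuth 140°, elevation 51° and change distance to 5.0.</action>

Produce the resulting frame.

<frame>
[38;2;28;42;29m[48;2;25;39;26m🬂[38;2;28;42;29m[48;2;25;39;26m🬂[38;2;28;42;29m[48;2;25;39;26m🬂[38;2;26;40;27m[48;2;45;61;107m🬝[38;2;27;41;28m[48;2;45;61;107m🬎[38;2;28;42;29m[48;2;45;61;107m🬂[38;2;45;61;107m[48;2;27;41;28m🬱[38;2;27;41;28m[48;2;46;61;107m🬎[38;2;28;42;29m[48;2;25;39;26m🬂[38;2;28;42;29m[48;2;25;39;26m🬂[0m
[38;2;23;36;23m[48;2;22;33;21m🬎[38;2;45;61;107m[48;2;21;32;24m🬇[38;2;24;37;24m[48;2;45;61;107m🬀[38;2;45;61;107m[48;2;45;61;107m [38;2;45;61;107m[48;2;45;61;107m [38;2;45;61;107m[48;2;45;61;107m [38;2;45;61;107m[48;2;46;62;107m🬕[38;2;47;62;108m[48;2;42;56;98m🬝[38;2;45;60;104m[48;2;22;34;22m🬕[38;2;23;36;23m[48;2;22;33;21m🬎[0m
[38;2;20;31;19m[48;2;18;28;17m🬎[38;2;20;31;19m[48;2;18;28;17m🬎[38;2;45;61;107m[48;2;16;23;25m🬉[38;2;45;61;107m[48;2;45;61;107m [38;2;45;61;107m[48;2;45;61;107m [38;2;45;61;107m[48;2;42;56;98m🬎[38;2;46;62;107m[48;2;42;56;98m🬀[38;2;42;56;98m[48;2;18;28;17m🬝[38;2;20;31;19m[48;2;18;28;17m🬎[38;2;20;31;19m[48;2;18;28;17m🬎[0m
[38;2;17;27;16m[48;2;15;24;13m🬂[38;2;17;27;16m[48;2;15;24;13m🬂[38;2;17;27;16m[48;2;15;24;13m🬂[38;2;45;61;107m[48;2;14;20;24m🬁[38;2;45;61;107m[48;2;42;56;98m🬀[38;2;42;56;98m[48;2;42;56;98m [38;2;42;56;98m[48;2;15;23;13m🬝[38;2;42;56;98m[48;2;15;24;14m🬀[38;2;17;27;16m[48;2;15;24;13m🬂[38;2;17;27;16m[48;2;15;24;13m🬂[0m
[38;2;14;22;11m[48;2;12;19;9m🬂[38;2;14;22;11m[48;2;12;19;9m🬂[38;2;14;22;11m[48;2;12;19;9m🬂[38;2;14;22;11m[48;2;12;19;9m🬂[38;2;42;56;98m[48;2;12;19;9m🬨[38;2;42;56;98m[48;2;12;19;9m🬆[38;2;14;22;11m[48;2;12;19;9m🬂[38;2;14;22;11m[48;2;12;19;9m🬂[38;2;14;22;11m[48;2;12;19;9m🬂[38;2;14;22;11m[48;2;12;19;9m🬂[0m
</frame>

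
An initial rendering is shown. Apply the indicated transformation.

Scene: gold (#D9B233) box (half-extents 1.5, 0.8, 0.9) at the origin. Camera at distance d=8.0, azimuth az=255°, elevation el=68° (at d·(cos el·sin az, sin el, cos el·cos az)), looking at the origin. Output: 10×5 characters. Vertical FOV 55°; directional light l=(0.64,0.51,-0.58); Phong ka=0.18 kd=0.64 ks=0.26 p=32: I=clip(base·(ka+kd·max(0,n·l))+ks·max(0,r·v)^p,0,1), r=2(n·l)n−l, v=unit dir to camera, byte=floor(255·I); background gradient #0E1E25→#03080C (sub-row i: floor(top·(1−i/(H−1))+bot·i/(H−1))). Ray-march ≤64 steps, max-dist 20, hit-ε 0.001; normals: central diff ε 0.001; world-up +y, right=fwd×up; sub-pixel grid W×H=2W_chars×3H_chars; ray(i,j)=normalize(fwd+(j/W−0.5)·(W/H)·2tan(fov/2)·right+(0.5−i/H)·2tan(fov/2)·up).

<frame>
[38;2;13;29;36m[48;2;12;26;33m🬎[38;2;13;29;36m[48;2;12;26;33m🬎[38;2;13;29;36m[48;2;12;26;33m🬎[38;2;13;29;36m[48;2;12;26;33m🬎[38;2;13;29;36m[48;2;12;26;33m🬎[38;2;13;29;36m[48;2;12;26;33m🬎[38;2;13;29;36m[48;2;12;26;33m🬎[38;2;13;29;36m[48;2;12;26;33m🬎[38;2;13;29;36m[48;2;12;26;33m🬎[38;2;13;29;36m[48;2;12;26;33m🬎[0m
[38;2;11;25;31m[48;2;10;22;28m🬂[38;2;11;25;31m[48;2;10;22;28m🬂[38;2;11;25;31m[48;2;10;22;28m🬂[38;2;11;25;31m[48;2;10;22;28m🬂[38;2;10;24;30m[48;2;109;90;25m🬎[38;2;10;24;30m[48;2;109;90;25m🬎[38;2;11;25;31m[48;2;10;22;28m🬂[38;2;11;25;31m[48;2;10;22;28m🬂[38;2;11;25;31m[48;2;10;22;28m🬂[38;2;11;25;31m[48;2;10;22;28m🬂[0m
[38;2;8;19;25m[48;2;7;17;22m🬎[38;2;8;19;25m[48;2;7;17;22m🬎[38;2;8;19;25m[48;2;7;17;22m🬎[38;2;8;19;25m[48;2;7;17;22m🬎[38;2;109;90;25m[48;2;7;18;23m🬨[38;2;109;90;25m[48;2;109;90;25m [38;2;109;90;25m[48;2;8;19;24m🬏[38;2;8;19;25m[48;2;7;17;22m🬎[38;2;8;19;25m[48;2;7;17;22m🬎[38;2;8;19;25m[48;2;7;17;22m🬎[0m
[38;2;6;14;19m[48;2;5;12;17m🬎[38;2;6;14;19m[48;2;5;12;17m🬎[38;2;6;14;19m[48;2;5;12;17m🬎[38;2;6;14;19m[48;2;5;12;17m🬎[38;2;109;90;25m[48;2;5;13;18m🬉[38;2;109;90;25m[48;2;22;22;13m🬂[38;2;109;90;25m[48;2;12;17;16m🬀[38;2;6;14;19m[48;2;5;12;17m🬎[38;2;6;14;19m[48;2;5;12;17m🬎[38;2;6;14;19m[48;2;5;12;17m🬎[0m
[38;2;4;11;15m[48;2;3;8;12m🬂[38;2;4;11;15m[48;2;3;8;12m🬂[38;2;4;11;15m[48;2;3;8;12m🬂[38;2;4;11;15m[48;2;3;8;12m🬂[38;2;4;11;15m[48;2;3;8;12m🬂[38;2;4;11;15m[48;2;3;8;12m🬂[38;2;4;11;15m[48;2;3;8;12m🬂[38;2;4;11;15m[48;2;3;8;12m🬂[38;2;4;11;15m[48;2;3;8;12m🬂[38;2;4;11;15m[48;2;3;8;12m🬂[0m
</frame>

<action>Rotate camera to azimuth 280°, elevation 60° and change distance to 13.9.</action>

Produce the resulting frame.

<frame>
[38;2;13;29;36m[48;2;12;26;33m🬎[38;2;13;29;36m[48;2;12;26;33m🬎[38;2;13;29;36m[48;2;12;26;33m🬎[38;2;13;29;36m[48;2;12;26;33m🬎[38;2;13;29;36m[48;2;12;26;33m🬎[38;2;13;29;36m[48;2;12;26;33m🬎[38;2;13;29;36m[48;2;12;26;33m🬎[38;2;13;29;36m[48;2;12;26;33m🬎[38;2;13;29;36m[48;2;12;26;33m🬎[38;2;13;29;36m[48;2;12;26;33m🬎[0m
[38;2;11;25;31m[48;2;10;22;28m🬂[38;2;11;25;31m[48;2;10;22;28m🬂[38;2;11;25;31m[48;2;10;22;28m🬂[38;2;11;25;31m[48;2;10;22;28m🬂[38;2;11;25;31m[48;2;10;22;28m🬂[38;2;11;25;31m[48;2;10;22;28m🬂[38;2;11;25;31m[48;2;10;22;28m🬂[38;2;11;25;31m[48;2;10;22;28m🬂[38;2;11;25;31m[48;2;10;22;28m🬂[38;2;11;25;31m[48;2;10;22;28m🬂[0m
[38;2;8;19;25m[48;2;7;17;22m🬎[38;2;8;19;25m[48;2;7;17;22m🬎[38;2;8;19;25m[48;2;7;17;22m🬎[38;2;8;19;25m[48;2;7;17;22m🬎[38;2;8;19;24m[48;2;110;90;25m🬝[38;2;109;90;25m[48;2;7;17;22m🬝[38;2;8;19;25m[48;2;7;17;22m🬎[38;2;8;19;25m[48;2;7;17;22m🬎[38;2;8;19;25m[48;2;7;17;22m🬎[38;2;8;19;25m[48;2;7;17;22m🬎[0m
[38;2;6;14;19m[48;2;5;12;17m🬎[38;2;6;14;19m[48;2;5;12;17m🬎[38;2;6;14;19m[48;2;5;12;17m🬎[38;2;6;14;19m[48;2;5;12;17m🬎[38;2;39;32;9m[48;2;5;13;18m🬁[38;2;39;32;9m[48;2;5;13;18m🬀[38;2;6;14;19m[48;2;5;12;17m🬎[38;2;6;14;19m[48;2;5;12;17m🬎[38;2;6;14;19m[48;2;5;12;17m🬎[38;2;6;14;19m[48;2;5;12;17m🬎[0m
[38;2;4;11;15m[48;2;3;8;12m🬂[38;2;4;11;15m[48;2;3;8;12m🬂[38;2;4;11;15m[48;2;3;8;12m🬂[38;2;4;11;15m[48;2;3;8;12m🬂[38;2;4;11;15m[48;2;3;8;12m🬂[38;2;4;11;15m[48;2;3;8;12m🬂[38;2;4;11;15m[48;2;3;8;12m🬂[38;2;4;11;15m[48;2;3;8;12m🬂[38;2;4;11;15m[48;2;3;8;12m🬂[38;2;4;11;15m[48;2;3;8;12m🬂[0m
</frame>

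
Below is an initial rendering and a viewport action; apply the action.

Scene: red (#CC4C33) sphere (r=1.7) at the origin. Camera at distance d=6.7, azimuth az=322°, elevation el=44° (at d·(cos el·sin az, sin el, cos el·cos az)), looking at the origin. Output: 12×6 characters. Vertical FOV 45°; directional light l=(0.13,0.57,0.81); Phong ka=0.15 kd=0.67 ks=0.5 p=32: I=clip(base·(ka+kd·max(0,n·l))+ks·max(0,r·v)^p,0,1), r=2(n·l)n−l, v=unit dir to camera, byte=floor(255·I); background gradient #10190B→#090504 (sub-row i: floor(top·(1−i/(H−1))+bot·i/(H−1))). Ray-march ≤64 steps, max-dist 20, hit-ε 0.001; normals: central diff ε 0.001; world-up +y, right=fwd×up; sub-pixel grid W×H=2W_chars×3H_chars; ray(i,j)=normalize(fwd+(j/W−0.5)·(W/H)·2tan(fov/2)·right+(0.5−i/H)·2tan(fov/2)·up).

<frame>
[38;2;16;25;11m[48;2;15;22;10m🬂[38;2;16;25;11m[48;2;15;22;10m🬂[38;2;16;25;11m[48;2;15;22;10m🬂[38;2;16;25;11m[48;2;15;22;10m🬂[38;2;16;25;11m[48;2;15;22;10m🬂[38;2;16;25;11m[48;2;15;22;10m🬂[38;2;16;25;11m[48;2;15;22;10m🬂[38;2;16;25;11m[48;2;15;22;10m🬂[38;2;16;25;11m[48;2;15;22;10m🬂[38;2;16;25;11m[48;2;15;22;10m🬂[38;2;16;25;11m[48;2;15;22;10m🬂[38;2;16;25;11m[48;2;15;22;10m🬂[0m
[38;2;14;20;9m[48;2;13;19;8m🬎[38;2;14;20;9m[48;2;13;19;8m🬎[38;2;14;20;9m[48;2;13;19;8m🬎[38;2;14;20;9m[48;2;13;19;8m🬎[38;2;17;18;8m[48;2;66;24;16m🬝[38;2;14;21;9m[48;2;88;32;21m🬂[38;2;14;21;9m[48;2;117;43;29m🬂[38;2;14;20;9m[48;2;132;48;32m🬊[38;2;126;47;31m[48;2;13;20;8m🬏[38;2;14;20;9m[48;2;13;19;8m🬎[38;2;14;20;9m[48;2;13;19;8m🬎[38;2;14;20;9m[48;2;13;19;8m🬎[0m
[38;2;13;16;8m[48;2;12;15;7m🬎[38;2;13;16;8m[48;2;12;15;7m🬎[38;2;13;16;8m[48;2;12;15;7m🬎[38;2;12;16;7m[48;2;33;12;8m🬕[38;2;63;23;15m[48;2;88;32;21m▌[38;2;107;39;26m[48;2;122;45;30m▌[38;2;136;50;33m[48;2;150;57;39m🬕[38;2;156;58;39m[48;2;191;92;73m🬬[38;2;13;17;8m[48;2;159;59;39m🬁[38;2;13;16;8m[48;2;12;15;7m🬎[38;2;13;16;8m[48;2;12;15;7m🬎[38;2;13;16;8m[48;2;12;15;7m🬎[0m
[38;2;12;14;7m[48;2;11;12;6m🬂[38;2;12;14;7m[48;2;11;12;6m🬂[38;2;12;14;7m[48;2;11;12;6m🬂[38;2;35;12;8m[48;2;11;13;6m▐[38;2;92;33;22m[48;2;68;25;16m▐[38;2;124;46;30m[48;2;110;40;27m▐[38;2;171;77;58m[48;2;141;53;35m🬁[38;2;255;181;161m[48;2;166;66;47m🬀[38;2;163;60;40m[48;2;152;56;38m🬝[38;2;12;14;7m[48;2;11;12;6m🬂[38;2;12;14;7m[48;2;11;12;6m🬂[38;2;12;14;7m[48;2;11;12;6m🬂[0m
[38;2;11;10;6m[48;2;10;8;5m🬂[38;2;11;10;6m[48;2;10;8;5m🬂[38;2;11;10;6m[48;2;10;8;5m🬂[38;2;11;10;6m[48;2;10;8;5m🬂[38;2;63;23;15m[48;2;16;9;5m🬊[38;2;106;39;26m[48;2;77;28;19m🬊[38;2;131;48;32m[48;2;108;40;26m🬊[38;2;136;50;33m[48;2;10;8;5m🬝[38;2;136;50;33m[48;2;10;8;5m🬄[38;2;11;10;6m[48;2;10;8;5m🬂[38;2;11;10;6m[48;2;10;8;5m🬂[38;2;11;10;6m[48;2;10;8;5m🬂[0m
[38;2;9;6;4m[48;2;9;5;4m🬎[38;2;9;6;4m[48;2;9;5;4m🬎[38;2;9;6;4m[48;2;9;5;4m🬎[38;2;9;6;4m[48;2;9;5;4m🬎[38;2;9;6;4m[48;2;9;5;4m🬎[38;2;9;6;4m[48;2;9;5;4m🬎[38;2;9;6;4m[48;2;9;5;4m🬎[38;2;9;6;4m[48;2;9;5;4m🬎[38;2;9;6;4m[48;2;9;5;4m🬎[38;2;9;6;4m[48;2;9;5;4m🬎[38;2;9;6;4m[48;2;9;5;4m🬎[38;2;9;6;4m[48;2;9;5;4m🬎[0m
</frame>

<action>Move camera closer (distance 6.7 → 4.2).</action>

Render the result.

<frame>
[38;2;16;25;11m[48;2;15;22;10m🬂[38;2;16;25;11m[48;2;15;22;10m🬂[38;2;16;25;11m[48;2;15;22;10m🬂[38;2;15;24;10m[48;2;63;23;15m🬆[38;2;16;25;11m[48;2;86;32;21m🬀[38;2;95;35;23m[48;2;113;42;27m🬆[38;2;110;41;27m[48;2;126;46;31m🬆[38;2;113;42;28m[48;2;133;49;32m🬂[38;2;16;25;11m[48;2;137;50;34m🬂[38;2;141;52;35m[48;2;15;23;10m🬏[38;2;16;25;11m[48;2;15;22;10m🬂[38;2;16;25;11m[48;2;15;22;10m🬂[0m
[38;2;14;20;9m[48;2;13;19;8m🬎[38;2;14;20;9m[48;2;13;19;8m🬎[38;2;24;16;8m[48;2;58;21;14m🬄[38;2;76;28;19m[48;2;90;33;22m🬄[38;2;103;38;25m[48;2;112;41;28m▌[38;2;118;43;29m[48;2;125;46;30m🬄[38;2;132;49;32m[48;2;138;51;34m🬆[38;2;142;52;35m[48;2;148;55;36m🬆[38;2;150;55;37m[48;2;155;57;38m🬆[38;2;149;55;37m[48;2;158;58;39m🬂[38;2;154;57;38m[48;2;13;20;8m🬓[38;2;14;20;9m[48;2;13;19;8m🬎[0m
[38;2;13;16;8m[48;2;12;15;7m🬎[38;2;12;16;7m[48;2;35;13;8m▌[38;2;61;22;15m[48;2;78;29;19m▌[38;2;91;33;22m[48;2;101;37;25m▌[38;2;111;40;27m[48;2;119;44;29m▌[38;2;126;46;31m[48;2;132;49;32m▌[38;2;138;51;34m[48;2;144;54;36m▌[38;2;160;66;47m[48;2;229;132;113m🬝[38;2;166;67;47m[48;2;230;130;111m🬬[38;2;162;60;40m[48;2;165;61;41m🬆[38;2;155;57;38m[48;2;163;60;40m🬁[38;2;13;16;8m[48;2;12;15;7m🬎[0m
[38;2;12;14;7m[48;2;11;12;6m🬂[38;2;38;13;9m[48;2;11;13;6m▐[38;2;79;29;19m[48;2;63;23;15m▐[38;2;102;37;25m[48;2;91;33;22m▐[38;2;119;44;29m[48;2;111;41;27m▐[38;2;132;49;33m[48;2;126;46;31m▐[38;2;147;56;38m[48;2;139;51;34m🬉[38;2;233;139;120m[48;2;166;72;53m🬉[38;2;234;139;119m[48;2;173;72;53m🬄[38;2;164;61;41m[48;2;162;60;40m🬬[38;2;165;61;41m[48;2;161;59;40m🬕[38;2;12;14;7m[48;2;11;12;6m🬂[0m
[38;2;11;10;6m[48;2;10;8;5m🬂[38;2;30;11;7m[48;2;10;8;5m🬁[38;2;65;24;16m[48;2;40;15;10m🬨[38;2;95;35;23m[48;2;83;30;20m▐[38;2;113;42;28m[48;2;104;38;26m▐[38;2;126;46;31m[48;2;119;44;29m🬨[38;2;139;51;34m[48;2;133;49;33m▐[38;2;149;55;37m[48;2;143;53;35m🬊[38;2;156;58;39m[48;2;151;55;37m🬊[38;2;160;59;39m[48;2;155;57;38m🬊[38;2;154;57;38m[48;2;10;8;5m🬕[38;2;11;10;6m[48;2;10;8;5m🬂[0m
[38;2;9;6;4m[48;2;9;5;4m🬎[38;2;9;6;4m[48;2;9;5;4m🬎[38;2;47;17;11m[48;2;9;5;4m🬁[38;2;67;24;16m[48;2;9;5;4m🬬[38;2;99;36;24m[48;2;83;30;20m🬊[38;2;116;43;28m[48;2;104;38;25m🬊[38;2;129;47;31m[48;2;118;43;29m🬊[38;2;138;51;34m[48;2;127;47;31m🬊[38;2;142;53;35m[48;2;127;47;31m🬎[38;2;143;53;35m[48;2;9;5;4m🬆[38;2;9;6;4m[48;2;9;5;4m🬎[38;2;9;6;4m[48;2;9;5;4m🬎[0m
</frame>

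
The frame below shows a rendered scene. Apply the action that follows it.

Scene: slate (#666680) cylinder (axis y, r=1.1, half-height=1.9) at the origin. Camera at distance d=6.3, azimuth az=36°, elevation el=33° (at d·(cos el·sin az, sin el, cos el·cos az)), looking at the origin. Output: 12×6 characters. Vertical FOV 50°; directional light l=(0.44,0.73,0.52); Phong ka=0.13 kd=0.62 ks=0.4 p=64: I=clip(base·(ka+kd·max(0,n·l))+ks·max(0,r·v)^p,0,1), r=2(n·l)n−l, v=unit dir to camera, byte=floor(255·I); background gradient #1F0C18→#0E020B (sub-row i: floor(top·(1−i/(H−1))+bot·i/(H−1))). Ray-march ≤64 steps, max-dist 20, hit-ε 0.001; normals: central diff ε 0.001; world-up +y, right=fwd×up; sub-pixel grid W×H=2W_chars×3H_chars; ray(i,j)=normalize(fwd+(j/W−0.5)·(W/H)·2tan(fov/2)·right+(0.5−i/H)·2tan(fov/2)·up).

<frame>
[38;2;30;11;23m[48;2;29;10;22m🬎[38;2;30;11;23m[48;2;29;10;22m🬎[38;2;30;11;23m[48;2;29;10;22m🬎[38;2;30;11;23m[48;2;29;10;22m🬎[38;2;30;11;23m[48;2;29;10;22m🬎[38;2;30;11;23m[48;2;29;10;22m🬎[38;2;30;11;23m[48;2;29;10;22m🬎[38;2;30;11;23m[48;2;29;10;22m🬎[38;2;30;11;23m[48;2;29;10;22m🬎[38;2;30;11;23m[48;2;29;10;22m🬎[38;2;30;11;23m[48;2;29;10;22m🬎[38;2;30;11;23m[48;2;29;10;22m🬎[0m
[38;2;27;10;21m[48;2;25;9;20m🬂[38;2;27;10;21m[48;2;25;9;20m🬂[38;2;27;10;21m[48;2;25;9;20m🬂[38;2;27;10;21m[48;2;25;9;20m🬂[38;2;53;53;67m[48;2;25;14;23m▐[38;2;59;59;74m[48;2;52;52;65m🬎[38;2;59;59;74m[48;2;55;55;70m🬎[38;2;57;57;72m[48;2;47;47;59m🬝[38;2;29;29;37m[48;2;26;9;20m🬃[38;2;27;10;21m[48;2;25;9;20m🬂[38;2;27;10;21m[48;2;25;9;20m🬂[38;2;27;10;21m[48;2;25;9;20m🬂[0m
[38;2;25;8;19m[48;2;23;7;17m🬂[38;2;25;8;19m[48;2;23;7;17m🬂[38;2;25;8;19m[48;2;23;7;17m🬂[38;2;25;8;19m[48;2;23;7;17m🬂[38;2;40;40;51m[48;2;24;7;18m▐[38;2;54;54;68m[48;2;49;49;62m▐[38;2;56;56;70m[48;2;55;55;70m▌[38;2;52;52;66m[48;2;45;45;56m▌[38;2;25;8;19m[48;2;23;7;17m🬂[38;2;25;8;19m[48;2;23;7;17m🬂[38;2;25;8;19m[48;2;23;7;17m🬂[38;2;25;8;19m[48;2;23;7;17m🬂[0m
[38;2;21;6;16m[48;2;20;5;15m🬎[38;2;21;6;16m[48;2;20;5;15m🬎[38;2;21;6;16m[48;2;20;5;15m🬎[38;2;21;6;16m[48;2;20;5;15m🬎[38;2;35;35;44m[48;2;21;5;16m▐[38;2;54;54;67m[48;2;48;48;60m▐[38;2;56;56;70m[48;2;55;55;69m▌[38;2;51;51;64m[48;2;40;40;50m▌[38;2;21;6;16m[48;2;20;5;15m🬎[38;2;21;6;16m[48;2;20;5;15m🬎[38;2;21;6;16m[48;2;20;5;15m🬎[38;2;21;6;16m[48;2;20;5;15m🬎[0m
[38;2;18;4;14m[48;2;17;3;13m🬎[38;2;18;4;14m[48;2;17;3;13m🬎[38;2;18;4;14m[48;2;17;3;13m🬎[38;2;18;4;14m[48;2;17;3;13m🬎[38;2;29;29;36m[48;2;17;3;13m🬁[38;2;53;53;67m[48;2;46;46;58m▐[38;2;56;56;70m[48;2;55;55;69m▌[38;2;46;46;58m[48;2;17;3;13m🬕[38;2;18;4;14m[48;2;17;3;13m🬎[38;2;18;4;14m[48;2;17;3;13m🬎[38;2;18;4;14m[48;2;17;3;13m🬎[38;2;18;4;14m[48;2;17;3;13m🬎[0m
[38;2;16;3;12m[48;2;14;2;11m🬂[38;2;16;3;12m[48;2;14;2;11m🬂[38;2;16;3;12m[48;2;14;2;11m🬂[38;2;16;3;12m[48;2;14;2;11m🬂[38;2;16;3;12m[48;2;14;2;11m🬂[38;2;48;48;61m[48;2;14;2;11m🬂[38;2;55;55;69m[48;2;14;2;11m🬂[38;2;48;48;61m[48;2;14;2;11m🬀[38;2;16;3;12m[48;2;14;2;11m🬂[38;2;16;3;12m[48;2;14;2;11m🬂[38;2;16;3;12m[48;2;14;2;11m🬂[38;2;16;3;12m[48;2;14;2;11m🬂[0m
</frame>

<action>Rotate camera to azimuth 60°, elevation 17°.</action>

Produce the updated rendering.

<frame>
[38;2;30;11;23m[48;2;29;10;22m🬎[38;2;30;11;23m[48;2;29;10;22m🬎[38;2;30;11;23m[48;2;29;10;22m🬎[38;2;30;11;23m[48;2;29;10;22m🬎[38;2;30;11;23m[48;2;29;10;22m🬎[38;2;30;11;23m[48;2;29;10;22m🬎[38;2;30;11;23m[48;2;29;10;22m🬎[38;2;30;11;23m[48;2;29;10;22m🬎[38;2;30;11;23m[48;2;29;10;22m🬎[38;2;30;11;23m[48;2;29;10;22m🬎[38;2;30;11;23m[48;2;29;10;22m🬎[38;2;30;11;23m[48;2;29;10;22m🬎[0m
[38;2;27;10;21m[48;2;25;9;20m🬂[38;2;27;10;21m[48;2;25;9;20m🬂[38;2;27;10;21m[48;2;25;9;20m🬂[38;2;27;10;21m[48;2;25;9;20m🬂[38;2;51;51;64m[48;2;26;9;20m▐[38;2;55;55;70m[48;2;56;56;70m▌[38;2;53;53;67m[48;2;49;49;61m▌[38;2;42;42;53m[48;2;30;30;38m▌[38;2;27;10;21m[48;2;25;9;20m🬂[38;2;27;10;21m[48;2;25;9;20m🬂[38;2;27;10;21m[48;2;25;9;20m🬂[38;2;27;10;21m[48;2;25;9;20m🬂[0m
[38;2;25;8;19m[48;2;23;7;17m🬂[38;2;25;8;19m[48;2;23;7;17m🬂[38;2;25;8;19m[48;2;23;7;17m🬂[38;2;25;8;19m[48;2;23;7;17m🬂[38;2;50;50;63m[48;2;24;7;18m▐[38;2;56;56;70m[48;2;55;55;69m▐[38;2;53;53;67m[48;2;49;49;61m▌[38;2;41;41;51m[48;2;28;28;35m▌[38;2;25;8;19m[48;2;23;7;17m🬂[38;2;25;8;19m[48;2;23;7;17m🬂[38;2;25;8;19m[48;2;23;7;17m🬂[38;2;25;8;19m[48;2;23;7;17m🬂[0m
[38;2;21;6;16m[48;2;20;5;15m🬎[38;2;21;6;16m[48;2;20;5;15m🬎[38;2;21;6;16m[48;2;20;5;15m🬎[38;2;21;6;16m[48;2;20;5;15m🬎[38;2;48;48;61m[48;2;21;5;16m▐[38;2;55;55;69m[48;2;56;56;70m▌[38;2;53;53;67m[48;2;48;48;61m▌[38;2;40;40;50m[48;2;25;25;31m▌[38;2;21;6;16m[48;2;20;5;15m🬎[38;2;21;6;16m[48;2;20;5;15m🬎[38;2;21;6;16m[48;2;20;5;15m🬎[38;2;21;6;16m[48;2;20;5;15m🬎[0m
[38;2;18;4;14m[48;2;17;3;13m🬎[38;2;18;4;14m[48;2;17;3;13m🬎[38;2;18;4;14m[48;2;17;3;13m🬎[38;2;18;4;14m[48;2;17;3;13m🬎[38;2;46;46;57m[48;2;18;3;13m▐[38;2;55;55;69m[48;2;56;56;70m▌[38;2;53;53;67m[48;2;48;48;60m▌[38;2;39;39;49m[48;2;20;20;26m▌[38;2;18;4;14m[48;2;17;3;13m🬎[38;2;18;4;14m[48;2;17;3;13m🬎[38;2;18;4;14m[48;2;17;3;13m🬎[38;2;18;4;14m[48;2;17;3;13m🬎[0m
[38;2;16;3;12m[48;2;14;2;11m🬂[38;2;16;3;12m[48;2;14;2;11m🬂[38;2;16;3;12m[48;2;14;2;11m🬂[38;2;16;3;12m[48;2;14;2;11m🬂[38;2;16;3;12m[48;2;14;2;11m🬂[38;2;55;55;69m[48;2;14;2;11m🬊[38;2;50;50;63m[48;2;14;2;11m🬎[38;2;38;38;48m[48;2;14;2;11m🬀[38;2;16;3;12m[48;2;14;2;11m🬂[38;2;16;3;12m[48;2;14;2;11m🬂[38;2;16;3;12m[48;2;14;2;11m🬂[38;2;16;3;12m[48;2;14;2;11m🬂[0m
</frame>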